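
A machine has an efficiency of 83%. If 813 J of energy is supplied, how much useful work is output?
W_out = η·W_in = 0.83·813 = 674.79 J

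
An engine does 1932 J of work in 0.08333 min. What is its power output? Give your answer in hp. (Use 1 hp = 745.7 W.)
Convert to SI: W = 1932.0 J, t = 4.9998 s
P = W/t = 1932.0/4.9998 = 386.415 W = 0.5182 hp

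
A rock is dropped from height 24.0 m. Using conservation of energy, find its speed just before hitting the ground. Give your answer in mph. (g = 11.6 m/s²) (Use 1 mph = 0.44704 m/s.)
mgh = ½mv² ⇒ v = √(2gh) = √(2·11.6·24.0) = 23.5966 m/s = 52.78 mph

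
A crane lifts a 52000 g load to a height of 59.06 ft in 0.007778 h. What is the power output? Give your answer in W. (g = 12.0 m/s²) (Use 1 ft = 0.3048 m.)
Convert to SI: m = 52.0 kg, h = 18.0015 m, t = 28.0008 s
P = mgh/t = (52.0)(12.0)(18.0015)/28.0008 = 401.2 W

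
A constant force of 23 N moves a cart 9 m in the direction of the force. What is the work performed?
W = F·d = (23)(9) = 207.0 J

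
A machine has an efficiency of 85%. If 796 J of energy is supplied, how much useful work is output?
W_out = η·W_in = 0.85·796 = 676.6 J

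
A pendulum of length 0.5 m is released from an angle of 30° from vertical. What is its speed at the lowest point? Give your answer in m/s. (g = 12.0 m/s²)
h = L(1 − cosθ) = 0.5(1 − cos30°) = 0.0669873 m
v = √(2gh) = √(2·12.0·0.0669873) = 1.268 m/s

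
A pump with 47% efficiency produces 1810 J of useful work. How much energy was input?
W_in = W_out/η = 1810/0.47 = 3851 J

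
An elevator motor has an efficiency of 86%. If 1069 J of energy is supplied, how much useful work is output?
W_out = η·W_in = 0.86·1069 = 919.34 J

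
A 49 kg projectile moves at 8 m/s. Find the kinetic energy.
KE = ½mv² = ½(49)(8)² = 1568.0 J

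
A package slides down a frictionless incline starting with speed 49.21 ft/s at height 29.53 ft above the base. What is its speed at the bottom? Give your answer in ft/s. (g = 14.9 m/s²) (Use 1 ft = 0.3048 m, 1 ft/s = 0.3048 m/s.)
Convert to SI: v₀ = 14.9992 m/s, h = 9.00074 m
½mv₀² + mgh = ½mv² ⇒ v = √(v₀² + 2gh) = √(14.9992² + 2·14.9·9.00074) = 22.2081 m/s = 72.86 ft/s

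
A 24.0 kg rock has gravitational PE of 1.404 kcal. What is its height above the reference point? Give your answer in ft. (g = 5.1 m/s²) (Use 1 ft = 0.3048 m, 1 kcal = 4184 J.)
Convert to SI: m = 24.0 kg, PE = 5874.34 J
h = PE/(mg) = 5874.34/(24.0·5.1) = 47.9929 m = 157.5 ft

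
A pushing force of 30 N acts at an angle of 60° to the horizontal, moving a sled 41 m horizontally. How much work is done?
W = F·d·cosθ = (30)(41)cos(60°) = 615.0 J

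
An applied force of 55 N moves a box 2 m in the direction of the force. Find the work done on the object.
W = F·d = (55)(2) = 110.0 J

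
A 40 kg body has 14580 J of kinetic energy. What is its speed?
v = √(2·KE/m) = √(2·14580/40) = 27.0 m/s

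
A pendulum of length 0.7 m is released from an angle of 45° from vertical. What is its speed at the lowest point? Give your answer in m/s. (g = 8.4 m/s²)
h = L(1 − cosθ) = 0.7(1 − cos45°) = 0.205025 m
v = √(2gh) = √(2·8.4·0.205025) = 1.856 m/s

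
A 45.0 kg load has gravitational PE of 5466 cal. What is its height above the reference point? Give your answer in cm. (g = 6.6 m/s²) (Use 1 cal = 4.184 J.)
Convert to SI: m = 45.0 kg, PE = 22869.7 J
h = PE/(mg) = 22869.7/(45.0·6.6) = 77.0025 m = 7700 cm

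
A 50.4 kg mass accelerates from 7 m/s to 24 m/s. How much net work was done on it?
W = ΔKE = ½m(v₂² − v₁²) = ½(50.4)(24² − 7²) = 13280.4 J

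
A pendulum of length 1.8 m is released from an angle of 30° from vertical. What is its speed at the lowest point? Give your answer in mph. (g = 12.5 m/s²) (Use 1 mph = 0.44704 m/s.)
h = L(1 − cosθ) = 1.8(1 − cos30°) = 0.241154 m
v = √(2gh) = √(2·12.5·0.241154) = 2.45537 m/s = 5.493 mph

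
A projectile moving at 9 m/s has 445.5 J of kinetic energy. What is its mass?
m = 2·KE/v² = 2·445.5/(9)² = 11.0 kg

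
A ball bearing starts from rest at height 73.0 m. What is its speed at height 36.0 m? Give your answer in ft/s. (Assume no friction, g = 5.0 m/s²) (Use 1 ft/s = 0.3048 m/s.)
mgh₁ = mgh₂ + ½mv² ⇒ v = √(2g(h₁−h₂)) = √(2·5.0·37.0) = 19.2354 m/s = 63.11 ft/s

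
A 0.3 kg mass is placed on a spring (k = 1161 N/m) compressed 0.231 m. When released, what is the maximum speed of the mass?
½kx² = ½mv² ⇒ v = x√(k/m) = (0.231)√(1161/0.3) = 14.37 m/s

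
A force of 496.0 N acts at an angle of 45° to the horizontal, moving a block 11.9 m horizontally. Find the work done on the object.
W = F·d·cosθ = (496.0)(11.9)cos(45°) = 4174 J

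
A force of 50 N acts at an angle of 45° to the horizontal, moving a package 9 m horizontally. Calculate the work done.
W = F·d·cosθ = (50)(9)cos(45°) = 318.2 J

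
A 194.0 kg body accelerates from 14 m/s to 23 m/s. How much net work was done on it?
W = ΔKE = ½m(v₂² − v₁²) = ½(194.0)(23² − 14²) = 32301.0 J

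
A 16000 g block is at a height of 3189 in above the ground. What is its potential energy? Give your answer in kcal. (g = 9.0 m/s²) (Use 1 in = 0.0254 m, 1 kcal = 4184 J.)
Convert to SI: m = 16.0 kg, h = 81.0006 m
PE = mgh = (16.0)(9.0)(81.0006) = 11664.1 J = 2.788 kcal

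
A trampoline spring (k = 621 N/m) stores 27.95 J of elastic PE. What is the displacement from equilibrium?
x = √(2·PE/k) = √(2·27.95/621) = 0.3 m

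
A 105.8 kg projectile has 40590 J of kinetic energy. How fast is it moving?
v = √(2·KE/m) = √(2·40590/105.8) = 27.7 m/s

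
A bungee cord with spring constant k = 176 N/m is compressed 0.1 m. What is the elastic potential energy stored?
PE = ½kx² = ½(176)(0.1)² = 0.88 J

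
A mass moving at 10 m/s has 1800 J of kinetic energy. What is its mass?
m = 2·KE/v² = 2·1800/(10)² = 36.0 kg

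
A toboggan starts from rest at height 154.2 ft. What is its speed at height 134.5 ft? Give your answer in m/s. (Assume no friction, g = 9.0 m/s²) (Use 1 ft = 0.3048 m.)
Convert to SI: h₁−h₂ = 6.00456 m
mgh₁ = mgh₂ + ½mv² ⇒ v = √(2g(h₁−h₂)) = √(2·9.0·6.00456) = 10.4 m/s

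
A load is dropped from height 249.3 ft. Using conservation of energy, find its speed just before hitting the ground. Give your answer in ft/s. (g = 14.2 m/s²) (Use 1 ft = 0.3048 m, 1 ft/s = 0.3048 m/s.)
Convert to SI: h = 75.9866 m
mgh = ½mv² ⇒ v = √(2gh) = √(2·14.2·75.9866) = 46.4545 m/s = 152.4 ft/s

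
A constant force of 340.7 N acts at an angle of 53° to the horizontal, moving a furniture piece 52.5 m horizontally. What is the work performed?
W = F·d·cosθ = (340.7)(52.5)cos(53°) = 10760 J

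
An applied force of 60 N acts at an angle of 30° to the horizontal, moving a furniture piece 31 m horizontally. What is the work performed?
W = F·d·cosθ = (60)(31)cos(30°) = 1611 J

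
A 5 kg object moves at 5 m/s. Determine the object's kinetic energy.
KE = ½mv² = ½(5)(5)² = 62.5 J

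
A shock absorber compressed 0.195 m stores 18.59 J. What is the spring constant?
k = 2·PE/x² = 2·18.59/(0.195)² = 977.8 N/m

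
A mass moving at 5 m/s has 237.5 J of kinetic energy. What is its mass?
m = 2·KE/v² = 2·237.5/(5)² = 19.0 kg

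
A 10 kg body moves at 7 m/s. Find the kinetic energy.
KE = ½mv² = ½(10)(7)² = 245.0 J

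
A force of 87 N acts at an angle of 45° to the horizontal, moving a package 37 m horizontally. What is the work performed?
W = F·d·cosθ = (87)(37)cos(45°) = 2276 J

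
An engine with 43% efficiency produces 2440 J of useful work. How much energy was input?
W_in = W_out/η = 2440/0.43 = 5674 J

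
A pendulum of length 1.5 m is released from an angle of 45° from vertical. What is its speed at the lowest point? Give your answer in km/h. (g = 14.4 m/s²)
h = L(1 − cosθ) = 1.5(1 − cos45°) = 0.43934 m
v = √(2gh) = √(2·14.4·0.43934) = 3.5571 m/s = 12.81 km/h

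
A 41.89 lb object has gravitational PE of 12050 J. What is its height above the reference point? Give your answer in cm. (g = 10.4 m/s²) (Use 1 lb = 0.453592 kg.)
Convert to SI: m = 19.001 kg, PE = 12050.0 J
h = PE/(mg) = 12050.0/(19.001·10.4) = 60.9787 m = 6098 cm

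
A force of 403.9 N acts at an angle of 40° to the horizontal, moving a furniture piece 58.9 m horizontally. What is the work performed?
W = F·d·cosθ = (403.9)(58.9)cos(40°) = 18220 J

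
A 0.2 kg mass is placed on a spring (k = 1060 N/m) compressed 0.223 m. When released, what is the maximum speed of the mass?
½kx² = ½mv² ⇒ v = x√(k/m) = (0.223)√(1060/0.2) = 16.23 m/s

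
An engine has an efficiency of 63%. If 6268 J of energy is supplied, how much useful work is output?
W_out = η·W_in = 0.63·6268 = 3948.84 J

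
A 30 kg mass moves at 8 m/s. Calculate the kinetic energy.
KE = ½mv² = ½(30)(8)² = 960.0 J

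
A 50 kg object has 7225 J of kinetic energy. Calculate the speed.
v = √(2·KE/m) = √(2·7225/50) = 17.0 m/s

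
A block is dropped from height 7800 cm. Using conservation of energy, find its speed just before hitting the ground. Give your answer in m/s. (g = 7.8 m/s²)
Convert to SI: h = 78.0 m
mgh = ½mv² ⇒ v = √(2gh) = √(2·7.8·78.0) = 34.88 m/s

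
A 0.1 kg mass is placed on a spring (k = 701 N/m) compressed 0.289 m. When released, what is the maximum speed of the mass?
½kx² = ½mv² ⇒ v = x√(k/m) = (0.289)√(701/0.1) = 24.2 m/s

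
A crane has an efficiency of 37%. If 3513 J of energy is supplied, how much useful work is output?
W_out = η·W_in = 0.37·3513 = 1299.81 J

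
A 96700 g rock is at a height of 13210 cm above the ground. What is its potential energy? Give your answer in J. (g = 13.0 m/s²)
Convert to SI: m = 96.7 kg, h = 132.1 m
PE = mgh = (96.7)(13.0)(132.1) = 166100 J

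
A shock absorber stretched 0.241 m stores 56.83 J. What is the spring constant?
k = 2·PE/x² = 2·56.83/(0.241)² = 1957 N/m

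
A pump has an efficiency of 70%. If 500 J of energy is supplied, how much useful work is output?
W_out = η·W_in = 0.7·500 = 350.0 J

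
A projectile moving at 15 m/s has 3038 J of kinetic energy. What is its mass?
m = 2·KE/v² = 2·3038/(15)² = 27.0 kg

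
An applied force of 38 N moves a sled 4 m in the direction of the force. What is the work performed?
W = F·d = (38)(4) = 152.0 J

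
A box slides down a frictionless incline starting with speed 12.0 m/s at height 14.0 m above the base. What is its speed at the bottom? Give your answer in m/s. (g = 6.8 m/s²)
½mv₀² + mgh = ½mv² ⇒ v = √(v₀² + 2gh) = √(12.0² + 2·6.8·14.0) = 18.29 m/s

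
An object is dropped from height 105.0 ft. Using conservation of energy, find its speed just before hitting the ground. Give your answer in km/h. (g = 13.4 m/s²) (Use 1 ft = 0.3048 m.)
Convert to SI: h = 32.004 m
mgh = ½mv² ⇒ v = √(2gh) = √(2·13.4·32.004) = 29.2866 m/s = 105.4 km/h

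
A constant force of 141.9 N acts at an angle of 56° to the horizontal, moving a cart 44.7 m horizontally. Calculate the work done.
W = F·d·cosθ = (141.9)(44.7)cos(56°) = 3547 J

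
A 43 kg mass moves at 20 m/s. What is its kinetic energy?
KE = ½mv² = ½(43)(20)² = 8600.0 J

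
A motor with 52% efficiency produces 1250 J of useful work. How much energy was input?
W_in = W_out/η = 1250/0.52 = 2404 J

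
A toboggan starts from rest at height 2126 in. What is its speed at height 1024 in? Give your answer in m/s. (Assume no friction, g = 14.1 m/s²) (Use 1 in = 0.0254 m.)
Convert to SI: h₁−h₂ = 27.9908 m
mgh₁ = mgh₂ + ½mv² ⇒ v = √(2g(h₁−h₂)) = √(2·14.1·27.9908) = 28.1 m/s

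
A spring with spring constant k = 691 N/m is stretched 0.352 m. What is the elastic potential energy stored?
PE = ½kx² = ½(691)(0.352)² = 42.81 J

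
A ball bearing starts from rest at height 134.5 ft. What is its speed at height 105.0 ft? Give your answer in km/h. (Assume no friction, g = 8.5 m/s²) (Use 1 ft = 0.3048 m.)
Convert to SI: h₁−h₂ = 8.9916 m
mgh₁ = mgh₂ + ½mv² ⇒ v = √(2g(h₁−h₂)) = √(2·8.5·8.9916) = 12.3635 m/s = 44.51 km/h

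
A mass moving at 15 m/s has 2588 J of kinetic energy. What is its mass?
m = 2·KE/v² = 2·2588/(15)² = 23.0 kg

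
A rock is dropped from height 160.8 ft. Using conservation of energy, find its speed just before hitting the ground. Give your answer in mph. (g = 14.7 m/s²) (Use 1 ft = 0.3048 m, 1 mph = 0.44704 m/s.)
Convert to SI: h = 49.0118 m
mgh = ½mv² ⇒ v = √(2gh) = √(2·14.7·49.0118) = 37.9598 m/s = 84.91 mph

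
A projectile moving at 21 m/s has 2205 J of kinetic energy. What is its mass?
m = 2·KE/v² = 2·2205/(21)² = 10.0 kg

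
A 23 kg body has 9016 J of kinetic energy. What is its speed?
v = √(2·KE/m) = √(2·9016/23) = 28.0 m/s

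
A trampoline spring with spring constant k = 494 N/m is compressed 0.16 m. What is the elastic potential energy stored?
PE = ½kx² = ½(494)(0.16)² = 6.323 J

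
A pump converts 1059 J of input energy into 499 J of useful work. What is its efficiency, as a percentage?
η = W_out/W_in = 499/1059 = 47.12%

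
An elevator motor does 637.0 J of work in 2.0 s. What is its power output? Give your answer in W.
P = W/t = 637.0/2.0 = 318.5 W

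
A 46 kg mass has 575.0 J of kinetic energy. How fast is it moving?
v = √(2·KE/m) = √(2·575.0/46) = 5.0 m/s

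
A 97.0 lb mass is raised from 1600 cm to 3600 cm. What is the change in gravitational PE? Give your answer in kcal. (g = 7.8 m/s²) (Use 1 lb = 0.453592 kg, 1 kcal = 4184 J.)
Convert to SI: m = 43.9984 kg, Δh = 20.0 m
ΔPE = mgΔh = (43.9984)(7.8)(20.0) = 6863.75 J = 1.64 kcal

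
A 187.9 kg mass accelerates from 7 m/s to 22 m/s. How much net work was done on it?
W = ΔKE = ½m(v₂² − v₁²) = ½(187.9)(22² − 7²) = 40868.25 J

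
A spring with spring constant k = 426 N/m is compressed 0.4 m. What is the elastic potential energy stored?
PE = ½kx² = ½(426)(0.4)² = 34.08 J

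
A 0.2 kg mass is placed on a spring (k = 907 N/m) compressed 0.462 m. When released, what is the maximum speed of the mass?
½kx² = ½mv² ⇒ v = x√(k/m) = (0.462)√(907/0.2) = 31.11 m/s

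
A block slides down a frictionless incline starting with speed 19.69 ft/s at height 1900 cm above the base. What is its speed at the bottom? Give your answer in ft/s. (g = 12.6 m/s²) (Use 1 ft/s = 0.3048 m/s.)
Convert to SI: v₀ = 6.00151 m/s, h = 19.0 m
½mv₀² + mgh = ½mv² ⇒ v = √(v₀² + 2gh) = √(6.00151² + 2·12.6·19.0) = 22.6896 m/s = 74.44 ft/s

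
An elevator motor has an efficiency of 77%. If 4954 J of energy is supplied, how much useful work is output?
W_out = η·W_in = 0.77·4954 = 3814.58 J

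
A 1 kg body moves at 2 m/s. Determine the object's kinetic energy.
KE = ½mv² = ½(1)(2)² = 2.0 J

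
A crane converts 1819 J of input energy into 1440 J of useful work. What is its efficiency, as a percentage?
η = W_out/W_in = 1440/1819 = 79.16%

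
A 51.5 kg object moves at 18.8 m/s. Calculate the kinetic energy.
KE = ½mv² = ½(51.5)(18.8)² = 9101 J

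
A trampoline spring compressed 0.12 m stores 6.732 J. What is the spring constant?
k = 2·PE/x² = 2·6.732/(0.12)² = 935.0 N/m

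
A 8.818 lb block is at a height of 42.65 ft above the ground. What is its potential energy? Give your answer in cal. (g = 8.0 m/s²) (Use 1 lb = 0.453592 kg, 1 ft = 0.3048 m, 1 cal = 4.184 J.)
Convert to SI: m = 3.99977 kg, h = 12.9997 m
PE = mgh = (3.99977)(8.0)(12.9997) = 415.968 J = 99.42 cal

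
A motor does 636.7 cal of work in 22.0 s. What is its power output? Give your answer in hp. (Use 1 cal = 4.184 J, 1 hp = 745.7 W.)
Convert to SI: W = 2663.95 J, t = 22.0 s
P = W/t = 2663.95/22.0 = 121.089 W = 0.1624 hp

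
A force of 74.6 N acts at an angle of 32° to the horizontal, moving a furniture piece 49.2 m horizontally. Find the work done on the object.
W = F·d·cosθ = (74.6)(49.2)cos(32°) = 3113 J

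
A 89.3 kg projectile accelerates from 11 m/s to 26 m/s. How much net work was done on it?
W = ΔKE = ½m(v₂² − v₁²) = ½(89.3)(26² − 11²) = 24780.75 J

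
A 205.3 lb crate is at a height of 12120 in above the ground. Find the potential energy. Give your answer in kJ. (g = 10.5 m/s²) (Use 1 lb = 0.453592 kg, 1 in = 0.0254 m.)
Convert to SI: m = 93.1224 kg, h = 307.848 m
PE = mgh = (93.1224)(10.5)(307.848) = 301009 J = 301.0 kJ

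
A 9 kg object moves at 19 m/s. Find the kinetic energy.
KE = ½mv² = ½(9)(19)² = 1624.5 J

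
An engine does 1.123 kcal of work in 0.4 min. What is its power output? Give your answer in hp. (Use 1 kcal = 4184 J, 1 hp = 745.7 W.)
Convert to SI: W = 4698.63 J, t = 24.0 s
P = W/t = 4698.63/24.0 = 195.776 W = 0.2625 hp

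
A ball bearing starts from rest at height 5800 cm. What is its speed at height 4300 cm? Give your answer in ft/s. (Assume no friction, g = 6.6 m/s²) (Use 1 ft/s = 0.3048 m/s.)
Convert to SI: h₁−h₂ = 15.0 m
mgh₁ = mgh₂ + ½mv² ⇒ v = √(2g(h₁−h₂)) = √(2·6.6·15.0) = 14.0712 m/s = 46.17 ft/s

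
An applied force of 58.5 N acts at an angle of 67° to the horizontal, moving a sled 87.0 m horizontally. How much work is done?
W = F·d·cosθ = (58.5)(87.0)cos(67°) = 1989 J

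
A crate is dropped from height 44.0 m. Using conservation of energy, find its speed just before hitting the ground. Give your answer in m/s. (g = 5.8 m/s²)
mgh = ½mv² ⇒ v = √(2gh) = √(2·5.8·44.0) = 22.59 m/s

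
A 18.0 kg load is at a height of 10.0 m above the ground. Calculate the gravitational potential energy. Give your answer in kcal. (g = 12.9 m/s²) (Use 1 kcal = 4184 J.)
PE = mgh = (18.0)(12.9)(10.0) = 2322.0 J = 0.555 kcal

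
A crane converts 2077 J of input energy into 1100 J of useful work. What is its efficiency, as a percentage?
η = W_out/W_in = 1100/2077 = 52.96%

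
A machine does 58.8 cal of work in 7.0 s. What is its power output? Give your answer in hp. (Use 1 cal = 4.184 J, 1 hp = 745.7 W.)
Convert to SI: W = 246.019 J, t = 7.0 s
P = W/t = 246.019/7.0 = 35.1456 W = 0.04713 hp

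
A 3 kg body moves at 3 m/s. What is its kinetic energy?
KE = ½mv² = ½(3)(3)² = 13.5 J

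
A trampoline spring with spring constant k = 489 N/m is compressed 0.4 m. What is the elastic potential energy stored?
PE = ½kx² = ½(489)(0.4)² = 39.12 J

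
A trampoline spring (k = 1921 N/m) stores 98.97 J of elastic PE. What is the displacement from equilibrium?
x = √(2·PE/k) = √(2·98.97/1921) = 0.321 m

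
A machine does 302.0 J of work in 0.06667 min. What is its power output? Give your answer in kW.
Convert to SI: W = 302.0 J, t = 4.0002 s
P = W/t = 302.0/4.0002 = 75.4962 W = 0.0755 kW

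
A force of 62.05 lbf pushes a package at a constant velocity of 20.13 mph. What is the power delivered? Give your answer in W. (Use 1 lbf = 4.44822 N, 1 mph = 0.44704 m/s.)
Convert to SI: F = 276.012 N, v = 8.99892 m/s
P = Fv = (276.012)(8.99892) = 2484 W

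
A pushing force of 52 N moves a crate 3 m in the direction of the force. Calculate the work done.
W = F·d = (52)(3) = 156.0 J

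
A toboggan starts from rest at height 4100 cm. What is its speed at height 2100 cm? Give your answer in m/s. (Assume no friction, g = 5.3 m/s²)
Convert to SI: h₁−h₂ = 20.0 m
mgh₁ = mgh₂ + ½mv² ⇒ v = √(2g(h₁−h₂)) = √(2·5.3·20.0) = 14.56 m/s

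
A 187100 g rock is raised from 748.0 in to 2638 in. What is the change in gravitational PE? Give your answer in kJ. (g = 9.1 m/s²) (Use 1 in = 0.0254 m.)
Convert to SI: m = 187.1 kg, Δh = 48.006 m
ΔPE = mgΔh = (187.1)(9.1)(48.006) = 81735.5 J = 81.74 kJ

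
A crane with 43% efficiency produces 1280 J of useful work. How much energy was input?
W_in = W_out/η = 1280/0.43 = 2977 J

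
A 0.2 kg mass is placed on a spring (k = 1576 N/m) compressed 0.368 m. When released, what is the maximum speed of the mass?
½kx² = ½mv² ⇒ v = x√(k/m) = (0.368)√(1576/0.2) = 32.67 m/s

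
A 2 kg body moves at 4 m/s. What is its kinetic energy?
KE = ½mv² = ½(2)(4)² = 16.0 J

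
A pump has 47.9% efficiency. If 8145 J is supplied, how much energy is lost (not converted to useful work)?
W_lost = W_in(1 − η) = 8145·(1 − 0.479) = 4244 J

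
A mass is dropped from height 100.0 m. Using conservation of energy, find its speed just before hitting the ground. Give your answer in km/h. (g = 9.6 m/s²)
mgh = ½mv² ⇒ v = √(2gh) = √(2·9.6·100.0) = 43.8178 m/s = 157.7 km/h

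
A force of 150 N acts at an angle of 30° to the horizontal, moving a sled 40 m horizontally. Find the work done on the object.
W = F·d·cosθ = (150)(40)cos(30°) = 5196 J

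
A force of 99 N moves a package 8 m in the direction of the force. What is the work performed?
W = F·d = (99)(8) = 792.0 J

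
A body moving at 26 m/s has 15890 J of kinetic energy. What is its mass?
m = 2·KE/v² = 2·15890/(26)² = 47.01 kg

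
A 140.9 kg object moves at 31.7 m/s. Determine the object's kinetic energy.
KE = ½mv² = ½(140.9)(31.7)² = 70790 J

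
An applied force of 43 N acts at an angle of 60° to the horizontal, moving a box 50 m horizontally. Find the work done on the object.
W = F·d·cosθ = (43)(50)cos(60°) = 1075 J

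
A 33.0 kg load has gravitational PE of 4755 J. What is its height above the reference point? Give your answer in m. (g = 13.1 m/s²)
h = PE/(mg) = 4755.0/(33.0·13.1) = 11.0 m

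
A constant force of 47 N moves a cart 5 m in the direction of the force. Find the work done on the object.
W = F·d = (47)(5) = 235.0 J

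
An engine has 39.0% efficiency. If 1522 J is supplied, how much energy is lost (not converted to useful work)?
W_lost = W_in(1 − η) = 1522·(1 − 0.39) = 928.4 J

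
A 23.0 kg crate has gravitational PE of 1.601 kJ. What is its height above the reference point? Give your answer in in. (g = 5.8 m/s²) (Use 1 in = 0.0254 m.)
Convert to SI: m = 23.0 kg, PE = 1601.0 J
h = PE/(mg) = 1601.0/(23.0·5.8) = 12.0015 m = 472.5 in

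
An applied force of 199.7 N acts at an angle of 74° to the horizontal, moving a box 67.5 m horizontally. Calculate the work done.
W = F·d·cosθ = (199.7)(67.5)cos(74°) = 3716 J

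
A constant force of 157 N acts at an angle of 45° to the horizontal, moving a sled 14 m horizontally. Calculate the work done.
W = F·d·cosθ = (157)(14)cos(45°) = 1554 J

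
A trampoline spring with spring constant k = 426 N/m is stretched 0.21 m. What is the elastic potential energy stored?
PE = ½kx² = ½(426)(0.21)² = 9.393 J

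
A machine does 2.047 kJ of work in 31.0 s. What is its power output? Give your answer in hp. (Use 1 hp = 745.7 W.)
Convert to SI: W = 2047.0 J, t = 31.0 s
P = W/t = 2047.0/31.0 = 66.0323 W = 0.08855 hp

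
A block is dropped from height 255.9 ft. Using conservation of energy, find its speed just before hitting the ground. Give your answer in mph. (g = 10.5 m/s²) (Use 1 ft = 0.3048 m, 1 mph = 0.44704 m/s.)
Convert to SI: h = 77.9983 m
mgh = ½mv² ⇒ v = √(2gh) = √(2·10.5·77.9983) = 40.4718 m/s = 90.53 mph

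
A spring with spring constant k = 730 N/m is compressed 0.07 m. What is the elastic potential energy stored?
PE = ½kx² = ½(730)(0.07)² = 1.789 J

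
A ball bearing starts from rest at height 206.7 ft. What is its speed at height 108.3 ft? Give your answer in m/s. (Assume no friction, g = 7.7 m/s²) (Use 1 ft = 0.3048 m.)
Convert to SI: h₁−h₂ = 29.9923 m
mgh₁ = mgh₂ + ½mv² ⇒ v = √(2g(h₁−h₂)) = √(2·7.7·29.9923) = 21.49 m/s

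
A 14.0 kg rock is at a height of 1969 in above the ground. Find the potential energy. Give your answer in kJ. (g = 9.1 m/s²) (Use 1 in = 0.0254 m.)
Convert to SI: m = 14.0 kg, h = 50.0126 m
PE = mgh = (14.0)(9.1)(50.0126) = 6371.61 J = 6.372 kJ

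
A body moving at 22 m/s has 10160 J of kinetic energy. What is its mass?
m = 2·KE/v² = 2·10160/(22)² = 41.98 kg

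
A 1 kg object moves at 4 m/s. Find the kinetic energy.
KE = ½mv² = ½(1)(4)² = 8.0 J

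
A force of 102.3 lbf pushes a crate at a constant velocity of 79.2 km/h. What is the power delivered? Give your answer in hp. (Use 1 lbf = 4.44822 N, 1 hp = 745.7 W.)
Convert to SI: F = 455.053 N, v = 22.0 m/s
P = Fv = (455.053)(22.0) = 10011.2 W = 13.43 hp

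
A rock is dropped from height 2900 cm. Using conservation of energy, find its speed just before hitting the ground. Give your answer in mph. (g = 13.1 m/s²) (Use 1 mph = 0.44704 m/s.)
Convert to SI: h = 29.0 m
mgh = ½mv² ⇒ v = √(2gh) = √(2·13.1·29.0) = 27.5645 m/s = 61.66 mph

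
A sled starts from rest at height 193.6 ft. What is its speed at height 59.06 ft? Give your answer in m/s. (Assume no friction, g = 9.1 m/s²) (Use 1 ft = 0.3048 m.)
Convert to SI: h₁−h₂ = 41.0078 m
mgh₁ = mgh₂ + ½mv² ⇒ v = √(2g(h₁−h₂)) = √(2·9.1·41.0078) = 27.32 m/s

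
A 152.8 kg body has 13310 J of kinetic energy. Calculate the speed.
v = √(2·KE/m) = √(2·13310/152.8) = 13.2 m/s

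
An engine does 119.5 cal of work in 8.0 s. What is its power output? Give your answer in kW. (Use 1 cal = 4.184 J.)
Convert to SI: W = 499.988 J, t = 8.0 s
P = W/t = 499.988/8.0 = 62.4985 W = 0.0625 kW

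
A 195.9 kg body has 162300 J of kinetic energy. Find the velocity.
v = √(2·KE/m) = √(2·162300/195.9) = 40.71 m/s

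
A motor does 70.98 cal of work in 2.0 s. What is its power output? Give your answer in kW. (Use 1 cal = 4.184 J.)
Convert to SI: W = 296.98 J, t = 2.0 s
P = W/t = 296.98/2.0 = 148.49 W = 0.1485 kW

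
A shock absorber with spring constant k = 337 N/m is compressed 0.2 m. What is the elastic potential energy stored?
PE = ½kx² = ½(337)(0.2)² = 6.74 J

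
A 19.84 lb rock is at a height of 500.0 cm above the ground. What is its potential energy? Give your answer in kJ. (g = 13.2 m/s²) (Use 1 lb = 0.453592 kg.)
Convert to SI: m = 8.99927 kg, h = 5.0 m
PE = mgh = (8.99927)(13.2)(5.0) = 593.952 J = 0.594 kJ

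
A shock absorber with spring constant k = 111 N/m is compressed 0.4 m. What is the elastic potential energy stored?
PE = ½kx² = ½(111)(0.4)² = 8.88 J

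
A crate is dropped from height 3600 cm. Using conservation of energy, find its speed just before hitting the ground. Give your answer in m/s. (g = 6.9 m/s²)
Convert to SI: h = 36.0 m
mgh = ½mv² ⇒ v = √(2gh) = √(2·6.9·36.0) = 22.29 m/s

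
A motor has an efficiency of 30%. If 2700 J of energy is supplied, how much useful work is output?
W_out = η·W_in = 0.3·2700 = 810.0 J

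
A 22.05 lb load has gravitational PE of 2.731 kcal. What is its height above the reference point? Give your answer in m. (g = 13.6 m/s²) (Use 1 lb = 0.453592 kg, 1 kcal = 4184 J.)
Convert to SI: m = 10.0017 kg, PE = 11426.5 J
h = PE/(mg) = 11426.5/(10.0017·13.6) = 84.0 m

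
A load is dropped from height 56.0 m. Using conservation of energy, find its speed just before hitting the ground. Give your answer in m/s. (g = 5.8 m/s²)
mgh = ½mv² ⇒ v = √(2gh) = √(2·5.8·56.0) = 25.49 m/s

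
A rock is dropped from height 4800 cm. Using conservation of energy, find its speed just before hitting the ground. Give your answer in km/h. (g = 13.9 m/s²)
Convert to SI: h = 48.0 m
mgh = ½mv² ⇒ v = √(2gh) = √(2·13.9·48.0) = 36.5294 m/s = 131.5 km/h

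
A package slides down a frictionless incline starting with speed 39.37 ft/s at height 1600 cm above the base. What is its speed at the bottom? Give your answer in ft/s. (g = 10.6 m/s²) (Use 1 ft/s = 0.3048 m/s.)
Convert to SI: v₀ = 12.0 m/s, h = 16.0 m
½mv₀² + mgh = ½mv² ⇒ v = √(v₀² + 2gh) = √(12.0² + 2·10.6·16.0) = 21.9818 m/s = 72.12 ft/s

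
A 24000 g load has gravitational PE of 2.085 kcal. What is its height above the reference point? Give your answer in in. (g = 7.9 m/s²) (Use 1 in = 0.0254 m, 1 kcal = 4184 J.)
Convert to SI: m = 24.0 kg, PE = 8723.64 J
h = PE/(mg) = 8723.64/(24.0·7.9) = 46.0108 m = 1811 in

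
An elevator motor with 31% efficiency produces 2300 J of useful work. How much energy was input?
W_in = W_out/η = 2300/0.31 = 7419 J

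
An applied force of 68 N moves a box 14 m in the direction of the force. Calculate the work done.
W = F·d = (68)(14) = 952.0 J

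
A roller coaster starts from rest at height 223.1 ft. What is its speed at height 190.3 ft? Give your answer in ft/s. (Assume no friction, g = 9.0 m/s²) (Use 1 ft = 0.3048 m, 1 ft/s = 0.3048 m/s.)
Convert to SI: h₁−h₂ = 9.99744 m
mgh₁ = mgh₂ + ½mv² ⇒ v = √(2g(h₁−h₂)) = √(2·9.0·9.99744) = 13.4147 m/s = 44.01 ft/s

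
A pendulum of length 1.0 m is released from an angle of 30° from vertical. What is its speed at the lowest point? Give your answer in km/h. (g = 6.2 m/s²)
h = L(1 − cosθ) = 1.0(1 − cos30°) = 0.133975 m
v = √(2gh) = √(2·6.2·0.133975) = 1.28891 m/s = 4.64 km/h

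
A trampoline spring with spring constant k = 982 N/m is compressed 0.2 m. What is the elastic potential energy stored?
PE = ½kx² = ½(982)(0.2)² = 19.64 J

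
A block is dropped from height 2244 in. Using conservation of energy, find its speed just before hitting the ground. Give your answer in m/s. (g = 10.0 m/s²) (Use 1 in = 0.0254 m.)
Convert to SI: h = 56.9976 m
mgh = ½mv² ⇒ v = √(2gh) = √(2·10.0·56.9976) = 33.76 m/s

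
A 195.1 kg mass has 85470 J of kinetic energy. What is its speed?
v = √(2·KE/m) = √(2·85470/195.1) = 29.6 m/s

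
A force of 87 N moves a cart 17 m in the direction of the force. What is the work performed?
W = F·d = (87)(17) = 1479 J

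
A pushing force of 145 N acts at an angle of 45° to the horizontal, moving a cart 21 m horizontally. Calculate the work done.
W = F·d·cosθ = (145)(21)cos(45°) = 2153 J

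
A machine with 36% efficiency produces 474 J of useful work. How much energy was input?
W_in = W_out/η = 474/0.36 = 1317 J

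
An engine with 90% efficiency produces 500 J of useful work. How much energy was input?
W_in = W_out/η = 500/0.9 = 555.6 J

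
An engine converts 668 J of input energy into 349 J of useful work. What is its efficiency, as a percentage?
η = W_out/W_in = 349/668 = 52.25%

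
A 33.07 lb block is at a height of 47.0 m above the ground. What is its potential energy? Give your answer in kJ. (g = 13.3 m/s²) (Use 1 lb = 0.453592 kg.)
Convert to SI: m = 15.0003 kg, h = 47.0 m
PE = mgh = (15.0003)(13.3)(47.0) = 9376.68 J = 9.377 kJ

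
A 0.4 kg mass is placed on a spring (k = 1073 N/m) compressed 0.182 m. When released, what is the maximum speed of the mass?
½kx² = ½mv² ⇒ v = x√(k/m) = (0.182)√(1073/0.4) = 9.426 m/s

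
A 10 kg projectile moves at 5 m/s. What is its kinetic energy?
KE = ½mv² = ½(10)(5)² = 125.0 J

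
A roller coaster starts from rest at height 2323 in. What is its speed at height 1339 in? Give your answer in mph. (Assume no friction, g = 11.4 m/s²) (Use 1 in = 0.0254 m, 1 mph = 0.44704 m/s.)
Convert to SI: h₁−h₂ = 24.9936 m
mgh₁ = mgh₂ + ½mv² ⇒ v = √(2g(h₁−h₂)) = √(2·11.4·24.9936) = 23.8716 m/s = 53.4 mph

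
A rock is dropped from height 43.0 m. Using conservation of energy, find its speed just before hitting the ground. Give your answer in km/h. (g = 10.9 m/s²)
mgh = ½mv² ⇒ v = √(2gh) = √(2·10.9·43.0) = 30.617 m/s = 110.2 km/h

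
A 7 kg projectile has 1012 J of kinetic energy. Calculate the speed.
v = √(2·KE/m) = √(2·1012/7) = 17.0 m/s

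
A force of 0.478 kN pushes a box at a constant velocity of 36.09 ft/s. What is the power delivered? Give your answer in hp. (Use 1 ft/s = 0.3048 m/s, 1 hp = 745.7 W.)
Convert to SI: F = 478.0 N, v = 11.0002 m/s
P = Fv = (478.0)(11.0002) = 5258.11 W = 7.051 hp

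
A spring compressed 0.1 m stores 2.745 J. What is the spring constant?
k = 2·PE/x² = 2·2.745/(0.1)² = 549.0 N/m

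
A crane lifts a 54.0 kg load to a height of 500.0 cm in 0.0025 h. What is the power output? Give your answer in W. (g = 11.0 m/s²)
Convert to SI: m = 54.0 kg, h = 5.0 m, t = 9.0 s
P = mgh/t = (54.0)(11.0)(5.0)/9.0 = 330.0 W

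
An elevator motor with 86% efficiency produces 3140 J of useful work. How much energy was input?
W_in = W_out/η = 3140/0.86 = 3651 J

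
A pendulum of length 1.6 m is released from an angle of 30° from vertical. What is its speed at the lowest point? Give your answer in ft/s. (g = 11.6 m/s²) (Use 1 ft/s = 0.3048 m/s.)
h = L(1 − cosθ) = 1.6(1 − cos30°) = 0.214359 m
v = √(2gh) = √(2·11.6·0.214359) = 2.23005 m/s = 7.316 ft/s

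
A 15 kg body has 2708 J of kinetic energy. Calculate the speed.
v = √(2·KE/m) = √(2·2708/15) = 19.0 m/s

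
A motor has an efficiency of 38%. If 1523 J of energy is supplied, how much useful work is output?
W_out = η·W_in = 0.38·1523 = 578.74 J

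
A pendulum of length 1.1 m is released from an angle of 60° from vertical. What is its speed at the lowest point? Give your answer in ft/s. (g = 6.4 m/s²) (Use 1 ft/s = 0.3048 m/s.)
h = L(1 − cosθ) = 1.1(1 − cos60°) = 0.55 m
v = √(2gh) = √(2·6.4·0.55) = 2.6533 m/s = 8.705 ft/s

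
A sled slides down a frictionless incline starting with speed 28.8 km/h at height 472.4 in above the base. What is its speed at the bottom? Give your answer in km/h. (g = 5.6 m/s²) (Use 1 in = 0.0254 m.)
Convert to SI: v₀ = 8.0 m/s, h = 11.999 m
½mv₀² + mgh = ½mv² ⇒ v = √(v₀² + 2gh) = √(8.0² + 2·5.6·11.999) = 14.085 m/s = 50.71 km/h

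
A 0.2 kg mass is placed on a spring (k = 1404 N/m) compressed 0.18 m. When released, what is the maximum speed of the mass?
½kx² = ½mv² ⇒ v = x√(k/m) = (0.18)√(1404/0.2) = 15.08 m/s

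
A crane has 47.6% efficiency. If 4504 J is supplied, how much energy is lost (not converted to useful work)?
W_lost = W_in(1 − η) = 4504·(1 − 0.476) = 2360 J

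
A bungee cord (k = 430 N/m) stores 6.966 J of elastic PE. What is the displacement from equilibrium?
x = √(2·PE/k) = √(2·6.966/430) = 0.18 m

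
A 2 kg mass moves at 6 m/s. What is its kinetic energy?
KE = ½mv² = ½(2)(6)² = 36.0 J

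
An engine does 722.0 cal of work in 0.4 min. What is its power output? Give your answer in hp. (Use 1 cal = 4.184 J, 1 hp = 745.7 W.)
Convert to SI: W = 3020.85 J, t = 24.0 s
P = W/t = 3020.85/24.0 = 125.869 W = 0.1688 hp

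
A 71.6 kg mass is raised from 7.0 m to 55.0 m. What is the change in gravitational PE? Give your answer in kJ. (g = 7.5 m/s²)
ΔPE = mgΔh = (71.6)(7.5)(48.0) = 25776.0 J = 25.78 kJ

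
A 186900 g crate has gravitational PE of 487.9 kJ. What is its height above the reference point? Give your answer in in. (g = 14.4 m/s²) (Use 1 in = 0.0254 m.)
Convert to SI: m = 186.9 kg, PE = 487900 J
h = PE/(mg) = 487900/(186.9·14.4) = 181.284 m = 7137 in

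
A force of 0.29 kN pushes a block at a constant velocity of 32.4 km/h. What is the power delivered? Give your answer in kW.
Convert to SI: F = 290.0 N, v = 9.0 m/s
P = Fv = (290.0)(9.0) = 2610.0 W = 2.61 kW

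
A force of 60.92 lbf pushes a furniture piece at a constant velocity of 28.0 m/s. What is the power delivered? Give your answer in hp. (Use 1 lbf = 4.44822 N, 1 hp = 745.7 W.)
Convert to SI: F = 270.986 N, v = 28.0 m/s
P = Fv = (270.986)(28.0) = 7587.6 W = 10.18 hp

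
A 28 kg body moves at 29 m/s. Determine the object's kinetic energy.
KE = ½mv² = ½(28)(29)² = 11774.0 J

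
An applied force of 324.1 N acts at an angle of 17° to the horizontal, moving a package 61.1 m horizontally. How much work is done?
W = F·d·cosθ = (324.1)(61.1)cos(17°) = 18940 J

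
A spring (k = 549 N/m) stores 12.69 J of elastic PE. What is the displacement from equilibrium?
x = √(2·PE/k) = √(2·12.69/549) = 0.215 m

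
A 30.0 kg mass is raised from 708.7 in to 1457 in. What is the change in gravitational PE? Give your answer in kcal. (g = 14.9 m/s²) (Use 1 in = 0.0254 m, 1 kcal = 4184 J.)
Convert to SI: m = 30.0 kg, Δh = 19.0068 m
ΔPE = mgΔh = (30.0)(14.9)(19.0068) = 8496.05 J = 2.031 kcal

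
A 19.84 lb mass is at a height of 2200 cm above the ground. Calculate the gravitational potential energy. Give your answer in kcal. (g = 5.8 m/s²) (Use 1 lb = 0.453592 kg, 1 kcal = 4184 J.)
Convert to SI: m = 8.99927 kg, h = 22.0 m
PE = mgh = (8.99927)(5.8)(22.0) = 1148.31 J = 0.2745 kcal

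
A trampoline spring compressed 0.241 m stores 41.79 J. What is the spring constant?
k = 2·PE/x² = 2·41.79/(0.241)² = 1439 N/m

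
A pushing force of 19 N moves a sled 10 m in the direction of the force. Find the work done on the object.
W = F·d = (19)(10) = 190.0 J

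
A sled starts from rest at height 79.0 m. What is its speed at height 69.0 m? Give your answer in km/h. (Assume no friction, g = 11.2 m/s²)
mgh₁ = mgh₂ + ½mv² ⇒ v = √(2g(h₁−h₂)) = √(2·11.2·10.0) = 14.9666 m/s = 53.88 km/h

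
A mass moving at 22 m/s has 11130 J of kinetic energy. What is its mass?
m = 2·KE/v² = 2·11130/(22)² = 45.99 kg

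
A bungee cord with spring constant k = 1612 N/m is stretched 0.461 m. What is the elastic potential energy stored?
PE = ½kx² = ½(1612)(0.461)² = 171.3 J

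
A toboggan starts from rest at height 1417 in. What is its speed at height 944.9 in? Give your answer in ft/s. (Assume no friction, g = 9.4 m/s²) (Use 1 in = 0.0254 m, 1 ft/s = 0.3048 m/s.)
Convert to SI: h₁−h₂ = 11.9913 m
mgh₁ = mgh₂ + ½mv² ⇒ v = √(2g(h₁−h₂)) = √(2·9.4·11.9913) = 15.0146 m/s = 49.26 ft/s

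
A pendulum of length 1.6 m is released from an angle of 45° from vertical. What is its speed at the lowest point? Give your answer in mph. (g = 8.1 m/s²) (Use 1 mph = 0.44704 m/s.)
h = L(1 − cosθ) = 1.6(1 − cos45°) = 0.468629 m
v = √(2gh) = √(2·8.1·0.468629) = 2.75532 m/s = 6.163 mph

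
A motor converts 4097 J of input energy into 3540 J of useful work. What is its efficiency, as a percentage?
η = W_out/W_in = 3540/4097 = 86.4%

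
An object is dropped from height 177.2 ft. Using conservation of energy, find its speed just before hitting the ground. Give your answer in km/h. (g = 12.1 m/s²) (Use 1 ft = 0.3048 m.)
Convert to SI: h = 54.0106 m
mgh = ½mv² ⇒ v = √(2gh) = √(2·12.1·54.0106) = 36.1532 m/s = 130.2 km/h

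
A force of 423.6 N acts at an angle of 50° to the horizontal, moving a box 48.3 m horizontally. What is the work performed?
W = F·d·cosθ = (423.6)(48.3)cos(50°) = 13150 J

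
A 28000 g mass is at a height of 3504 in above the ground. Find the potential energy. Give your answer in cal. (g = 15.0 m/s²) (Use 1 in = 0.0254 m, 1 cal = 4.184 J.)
Convert to SI: m = 28.0 kg, h = 89.0016 m
PE = mgh = (28.0)(15.0)(89.0016) = 37380.7 J = 8934 cal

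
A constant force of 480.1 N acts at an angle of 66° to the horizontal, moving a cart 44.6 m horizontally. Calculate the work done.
W = F·d·cosθ = (480.1)(44.6)cos(66°) = 8709 J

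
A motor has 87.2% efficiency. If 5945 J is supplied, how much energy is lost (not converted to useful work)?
W_lost = W_in(1 − η) = 5945·(1 − 0.872) = 761.0 J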